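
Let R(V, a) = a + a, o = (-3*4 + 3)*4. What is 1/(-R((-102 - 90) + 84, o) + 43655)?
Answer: 1/43727 ≈ 2.2869e-5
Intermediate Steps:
o = -36 (o = (-12 + 3)*4 = -9*4 = -36)
R(V, a) = 2*a
1/(-R((-102 - 90) + 84, o) + 43655) = 1/(-2*(-36) + 43655) = 1/(-1*(-72) + 43655) = 1/(72 + 43655) = 1/43727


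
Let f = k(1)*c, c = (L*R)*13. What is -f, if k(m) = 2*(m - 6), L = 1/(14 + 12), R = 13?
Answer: 65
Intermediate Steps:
L = 1/26 ≈ 0.038462
k(m) = -12 + 2*m (k(m) = 2*(-6 + m) = -12 + 2*m)
c = 13/2 (c = ((1/26)*13)*13 = (½)*13 = 13/2 ≈ 6.5000)
f = -65 (f = (-12 + 2*1)*(13/2) = (-12 + 2)*(13/2) = -10*13/2 = -65)
-f = -1*(-65) = 65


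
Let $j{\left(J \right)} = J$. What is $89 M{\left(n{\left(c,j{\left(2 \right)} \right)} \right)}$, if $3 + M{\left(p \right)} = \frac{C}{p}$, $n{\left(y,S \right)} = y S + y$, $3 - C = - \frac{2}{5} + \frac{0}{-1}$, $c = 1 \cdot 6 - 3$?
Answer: $- \frac{10502}{45} \approx -233.38$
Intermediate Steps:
$c = 3$ ($c = 6 - 3 = 3$)
$C = \frac{17}{5}$ ($C = 3 - \left(- \frac{2}{5} + \frac{0}{-1}\right) = 3 - \left(\left(-2\right) \frac{1}{5} + 0 \left(-1\right)\right) = 3 - \left(- \frac{2}{5} + 0\right) = 3 - - \frac{2}{5} = 3 + \frac{2}{5} = \frac{17}{5} \approx 3.4$)
$n{\left(y,S \right)} = y + S y$ ($n{\left(y,S \right)} = S y + y = y + S y$)
$M{\left(p \right)} = -3 + \frac{17}{5 p}$
$89 M{\left(n{\left(c,j{\left(2 \right)} \right)} \right)} = 89 \left(-3 + \frac{17}{5 \cdot 3 \left(1 + 2\right)}\right) = 89 \left(-3 + \frac{17}{5 \cdot 3 \cdot 3}\right) = 89 \left(-3 + \frac{17}{5 \cdot 9}\right) = 89 \left(-3 + \frac{17}{5} \cdot \frac{1}{9}\right) = 89 \left(-3 + \frac{17}{45}\right) = 89 \left(- \frac{118}{45}\right) = - \frac{10502}{45}$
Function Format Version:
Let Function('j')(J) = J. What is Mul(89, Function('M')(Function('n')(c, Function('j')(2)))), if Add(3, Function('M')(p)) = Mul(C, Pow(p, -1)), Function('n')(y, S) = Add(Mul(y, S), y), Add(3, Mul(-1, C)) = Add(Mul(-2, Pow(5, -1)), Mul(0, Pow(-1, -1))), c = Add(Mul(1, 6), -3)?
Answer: Rational(-10502, 45) ≈ -233.38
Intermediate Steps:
c = 3 (c = Add(6, -3) = 3)
C = Rational(17, 5) (C = Add(3, Mul(-1, Add(Mul(-2, Pow(5, -1)), Mul(0, Pow(-1, -1))))) = Add(3, Mul(-1, Add(Mul(-2, Rational(1, 5)), Mul(0, -1)))) = Add(3, Mul(-1, Add(Rational(-2, 5), 0))) = Add(3, Mul(-1, Rational(-2, 5))) = Add(3, Rational(2, 5)) = Rational(17, 5) ≈ 3.4000)
Function('n')(y, S) = Add(y, Mul(S, y)) (Function('n')(y, S) = Add(Mul(S, y), y) = Add(y, Mul(S, y)))
Function('M')(p) = Add(-3, Mul(Rational(17, 5), Pow(p, -1)))
Mul(89, Function('M')(Function('n')(c, Function('j')(2)))) = Mul(89, Add(-3, Mul(Rational(17, 5), Pow(Mul(3, Add(1, 2)), -1)))) = Mul(89, Add(-3, Mul(Rational(17, 5), Pow(Mul(3, 3), -1)))) = Mul(89, Add(-3, Mul(Rational(17, 5), Pow(9, -1)))) = Mul(89, Add(-3, Mul(Rational(17, 5), Rational(1, 9)))) = Mul(89, Add(-3, Rational(17, 45))) = Mul(89, Rational(-118, 45)) = Rational(-10502, 45)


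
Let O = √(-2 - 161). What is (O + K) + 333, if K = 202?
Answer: 535 + I*√163 ≈ 535.0 + 12.767*I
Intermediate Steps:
O = I*√163 (O = √(-163) = I*√163 ≈ 12.767*I)
(O + K) + 333 = (I*√163 + 202) + 333 = (202 + I*√163) + 333 = 535 + I*√163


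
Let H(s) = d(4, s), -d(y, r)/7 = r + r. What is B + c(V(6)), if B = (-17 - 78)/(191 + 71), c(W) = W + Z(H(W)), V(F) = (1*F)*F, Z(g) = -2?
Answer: 8813/262 ≈ 33.637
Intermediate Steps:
d(y, r) = -14*r (d(y, r) = -7*(r + r) = -14*r)
H(s) = -14*s
V(F) = F² (V(F) = F*F = F²)
c(W) = -2 + W (c(W) = W - 2 = -2 + W)
B = -95/262 ≈ -0.36260
B + c(V(6)) = -95/262 + (-2 + 6²) = -95/262 + (-2 + 36) = -95/262 + 34 = 8813/262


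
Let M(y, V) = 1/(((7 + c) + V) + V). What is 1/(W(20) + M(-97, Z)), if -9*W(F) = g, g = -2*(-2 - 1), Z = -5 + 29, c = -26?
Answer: -87/55 ≈ -1.5818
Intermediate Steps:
Z = 24
M(y, V) = 1/(-19 + 2*V) (M(y, V) = 1/(((7 - 26) + V) + V) = 1/((-19 + V) + V) = 1/(-19 + 2*V))
g = 6 (g = -2*(-3) = 6)
W(F) = -2/3 (W(F) = -1/9*6 = -2/3)
1/(W(20) + M(-97, Z)) = 1/(-2/3 + 1/(-19 + 2*24)) = 1/(-2/3 + 1/(-19 + 48)) = 1/(-2/3 + 1/29) = 1/(-55/87) = -87/55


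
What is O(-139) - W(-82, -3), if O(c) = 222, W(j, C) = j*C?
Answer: -24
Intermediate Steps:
W(j, C) = C*j
O(-139) - W(-82, -3) = 222 - (-3)*(-82) = 222 - 1*246 = 222 - 246 = -24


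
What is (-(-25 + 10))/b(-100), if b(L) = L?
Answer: -3/20 ≈ -0.15000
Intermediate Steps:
(-(-25 + 10))/b(-100) = -(-25 + 10)/(-100) = -1*(-15)*(-1/100) = 15*(-1/100) = -3/20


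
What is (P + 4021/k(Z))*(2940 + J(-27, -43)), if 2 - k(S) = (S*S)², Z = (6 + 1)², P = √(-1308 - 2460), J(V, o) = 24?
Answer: -11918244/5764799 + 5928*I*√942 ≈ -2.0674 + 1.8194e+5*I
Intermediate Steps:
P = 2*I*√942 (P = √(-3768) = 2*I*√942 ≈ 61.384*I)
Z = 49 (Z = 7² = 49)
k(S) = 2 - S⁴ (k(S) = 2 - (S*S)² = 2 - (S²)² = 2 - S⁴)
(P + 4021/k(Z))*(2940 + J(-27, -43)) = (2*I*√942 + 4021/(2 - 1*49⁴))*(2940 + 24) = (2*I*√942 + 4021/(2 - 1*5764801))*2964 = (2*I*√942 + 4021/(2 - 5764801))*2964 = (2*I*√942 + 4021/(-5764799))*2964 = (2*I*√942 + 4021*(-1/5764799))*2964 = (2*I*√942 - 4021/5764799)*2964 = (-4021/5764799 + 2*I*√942)*2964 = -11918244/5764799 + 5928*I*√942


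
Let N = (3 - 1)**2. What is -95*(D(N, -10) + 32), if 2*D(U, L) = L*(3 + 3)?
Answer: -190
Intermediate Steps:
N = 4 (N = 2**2 = 4)
D(U, L) = 3*L (D(U, L) = (L*(3 + 3))/2 = (L*6)/2 = (6*L)/2 = 3*L)
-95*(D(N, -10) + 32) = -95*(3*(-10) + 32) = -95*(-30 + 32) = -95*2 = -190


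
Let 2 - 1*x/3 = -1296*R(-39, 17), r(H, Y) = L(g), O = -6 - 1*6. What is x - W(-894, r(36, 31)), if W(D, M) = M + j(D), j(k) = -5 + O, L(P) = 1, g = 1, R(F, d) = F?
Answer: -151610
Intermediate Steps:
O = -12 (O = -6 - 6 = -12)
j(k) = -17 (j(k) = -5 - 12 = -17)
r(H, Y) = 1
W(D, M) = -17 + M (W(D, M) = M - 17 = -17 + M)
x = -151626 (x = 6 - (-3888)*(-39) = 6 - 3*50544 = 6 - 151632 = -151626)
x - W(-894, r(36, 31)) = -151626 - (-17 + 1) = -151626 - 1*(-16) = -151626 + 16 = -151610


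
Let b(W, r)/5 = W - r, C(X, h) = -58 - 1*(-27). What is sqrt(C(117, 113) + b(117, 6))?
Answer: 2*sqrt(131) ≈ 22.891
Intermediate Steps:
C(X, h) = -31 (C(X, h) = -58 + 27 = -31)
b(W, r) = -5*r + 5*W (b(W, r) = 5*(W - r) = -5*r + 5*W)
sqrt(C(117, 113) + b(117, 6)) = sqrt(-31 + (-5*6 + 5*117)) = sqrt(-31 + (-30 + 585)) = sqrt(-31 + 555) = sqrt(524) = 2*sqrt(131)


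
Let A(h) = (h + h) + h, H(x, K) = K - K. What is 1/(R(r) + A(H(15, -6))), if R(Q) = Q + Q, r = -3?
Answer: -⅙ ≈ -0.16667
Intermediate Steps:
H(x, K) = 0
A(h) = 3*h (A(h) = 2*h + h = 3*h)
R(Q) = 2*Q
1/(R(r) + A(H(15, -6))) = 1/(2*(-3) + 3*0) = 1/(-6 + 0) = 1/(-6) = -⅙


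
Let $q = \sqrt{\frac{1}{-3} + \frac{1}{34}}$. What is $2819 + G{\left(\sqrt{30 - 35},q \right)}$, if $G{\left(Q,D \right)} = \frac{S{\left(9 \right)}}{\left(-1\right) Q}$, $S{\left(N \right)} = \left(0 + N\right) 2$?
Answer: $2819 + \frac{18 i \sqrt{5}}{5} \approx 2819.0 + 8.0499 i$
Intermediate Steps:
$S{\left(N \right)} = 2 N$ ($S{\left(N \right)} = N 2 = 2 N$)
$q = \frac{i \sqrt{3162}}{102}$ ($q = \sqrt{- \frac{1}{3} + \frac{1}{34}} = \sqrt{- \frac{31}{102}} = \frac{i \sqrt{3162}}{102} \approx 0.55129 i$)
$G{\left(Q,D \right)} = - \frac{18}{Q}$ ($G{\left(Q,D \right)} = \frac{2 \cdot 9}{\left(-1\right) Q} = 18 \left(- \frac{1}{Q}\right) = - \frac{18}{Q}$)
$2819 + G{\left(\sqrt{30 - 35},q \right)} = 2819 - \frac{18}{\sqrt{30 - 35}} = 2819 - \frac{18}{\sqrt{-5}} = 2819 - \frac{18}{i \sqrt{5}} = 2819 - 18 \left(- \frac{i \sqrt{5}}{5}\right) = 2819 + \frac{18 i \sqrt{5}}{5}$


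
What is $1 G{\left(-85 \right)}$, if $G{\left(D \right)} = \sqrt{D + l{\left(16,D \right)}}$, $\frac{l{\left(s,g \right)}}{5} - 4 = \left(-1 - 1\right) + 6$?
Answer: $3 i \sqrt{5} \approx 6.7082 i$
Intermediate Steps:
$l{\left(s,g \right)} = 40$ ($l{\left(s,g \right)} = 20 + 5 \left(\left(-1 - 1\right) + 6\right) = 20 + 5 \left(-2 + 6\right) = 20 + 5 \cdot 4 = 20 + 20 = 40$)
$G{\left(D \right)} = \sqrt{40 + D}$ ($G{\left(D \right)} = \sqrt{D + 40} = \sqrt{40 + D}$)
$1 G{\left(-85 \right)} = 1 \sqrt{40 - 85} = 1 \sqrt{-45} = 1 \cdot 3 i \sqrt{5} = 3 i \sqrt{5}$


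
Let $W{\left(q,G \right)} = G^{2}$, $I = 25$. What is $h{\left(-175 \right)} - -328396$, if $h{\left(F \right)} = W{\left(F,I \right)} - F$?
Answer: $329196$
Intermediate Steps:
$h{\left(F \right)} = 625 - F$ ($h{\left(F \right)} = 25^{2} - F = 625 - F$)
$h{\left(-175 \right)} - -328396 = \left(625 - -175\right) - -328396 = \left(625 + 175\right) + 328396 = 800 + 328396 = 329196$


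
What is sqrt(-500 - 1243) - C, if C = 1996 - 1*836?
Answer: -1160 + I*sqrt(1743) ≈ -1160.0 + 41.749*I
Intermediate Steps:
C = 1160 (C = 1996 - 836 = 1160)
sqrt(-500 - 1243) - C = sqrt(-500 - 1243) - 1*1160 = sqrt(-1743) - 1160 = I*sqrt(1743) - 1160 = -1160 + I*sqrt(1743)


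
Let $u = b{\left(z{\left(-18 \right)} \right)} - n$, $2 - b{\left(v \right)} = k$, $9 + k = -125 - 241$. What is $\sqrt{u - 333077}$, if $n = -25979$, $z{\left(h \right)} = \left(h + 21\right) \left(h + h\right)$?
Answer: $i \sqrt{306721} \approx 553.82 i$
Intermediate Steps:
$z{\left(h \right)} = 2 h \left(21 + h\right)$ ($z{\left(h \right)} = \left(21 + h\right) 2 h = 2 h \left(21 + h\right)$)
$k = -375$ ($k = -9 - 366 = -375$)
$b{\left(v \right)} = 377$ ($b{\left(v \right)} = 2 - -375 = 2 + 375 = 377$)
$u = 26356$ ($u = 377 - -25979 = 377 + 25979 = 26356$)
$\sqrt{u - 333077} = \sqrt{26356 - 333077} = \sqrt{-306721} = i \sqrt{306721}$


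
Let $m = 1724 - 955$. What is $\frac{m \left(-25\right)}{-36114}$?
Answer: $\frac{19225}{36114} \approx 0.53234$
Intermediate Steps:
$m = 769$
$\frac{m \left(-25\right)}{-36114} = \frac{769 \left(-25\right)}{-36114} = \left(-19225\right) \left(- \frac{1}{36114}\right) = \frac{19225}{36114}$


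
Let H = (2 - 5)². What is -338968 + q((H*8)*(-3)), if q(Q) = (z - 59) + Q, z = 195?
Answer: -339048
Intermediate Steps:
H = 9 (H = (-3)² = 9)
q(Q) = 136 + Q (q(Q) = (195 - 59) + Q = 136 + Q)
-338968 + q((H*8)*(-3)) = -338968 + (136 + (9*8)*(-3)) = -338968 + (136 + 72*(-3)) = -338968 + (136 - 216) = -338968 - 80 = -339048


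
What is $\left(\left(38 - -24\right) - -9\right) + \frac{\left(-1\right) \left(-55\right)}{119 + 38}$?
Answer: $\frac{11202}{157} \approx 71.35$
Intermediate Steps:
$\left(\left(38 - -24\right) - -9\right) + \frac{\left(-1\right) \left(-55\right)}{119 + 38} = \left(\left(38 + 24\right) + 9\right) + \frac{55}{157} = \left(62 + 9\right) + 55 \cdot \frac{1}{157} = 71 + \frac{55}{157} = \frac{11202}{157}$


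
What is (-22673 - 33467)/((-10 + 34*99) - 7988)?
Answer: 14035/1158 ≈ 12.120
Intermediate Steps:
(-22673 - 33467)/((-10 + 34*99) - 7988) = -56140/((-10 + 3366) - 7988) = -56140/(3356 - 7988) = -56140/(-4632) = -56140*(-1/4632) = 14035/1158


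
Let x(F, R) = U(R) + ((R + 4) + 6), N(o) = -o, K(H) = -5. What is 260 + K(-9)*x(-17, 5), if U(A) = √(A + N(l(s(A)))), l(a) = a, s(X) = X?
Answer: 185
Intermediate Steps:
U(A) = 0 (U(A) = √(A - A) = √0 = 0)
x(F, R) = 10 + R (x(F, R) = 0 + ((R + 4) + 6) = 0 + ((4 + R) + 6) = 0 + (10 + R) = 10 + R)
260 + K(-9)*x(-17, 5) = 260 - 5*(10 + 5) = 260 - 5*15 = 260 - 75 = 185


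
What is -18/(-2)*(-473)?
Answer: -4257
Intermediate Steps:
-18/(-2)*(-473) = -(-1/2*18)*(-473) = -(-9)*(-473) = -1*4257 = -4257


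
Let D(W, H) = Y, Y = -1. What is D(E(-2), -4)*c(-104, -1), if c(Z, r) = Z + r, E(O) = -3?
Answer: 105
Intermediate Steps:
D(W, H) = -1
D(E(-2), -4)*c(-104, -1) = -(-104 - 1) = -1*(-105) = 105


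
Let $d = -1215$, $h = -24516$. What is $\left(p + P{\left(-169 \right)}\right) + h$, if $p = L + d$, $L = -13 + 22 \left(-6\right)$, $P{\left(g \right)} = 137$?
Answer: $-25739$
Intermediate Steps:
$L = -145$ ($L = -13 - 132 = -145$)
$p = -1360$ ($p = -145 - 1215 = -1360$)
$\left(p + P{\left(-169 \right)}\right) + h = \left(-1360 + 137\right) - 24516 = -1223 - 24516 = -25739$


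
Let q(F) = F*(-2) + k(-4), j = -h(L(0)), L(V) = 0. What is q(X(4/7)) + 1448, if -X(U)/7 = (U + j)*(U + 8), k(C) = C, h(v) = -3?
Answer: 13108/7 ≈ 1872.6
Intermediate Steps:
j = 3 (j = -1*(-3) = 3)
X(U) = -7*(3 + U)*(8 + U) (X(U) = -7*(U + 3)*(U + 8) = -7*(3 + U)*(8 + U))
q(F) = -4 - 2*F (q(F) = F*(-2) - 4 = -2*F - 4 = -4 - 2*F)
q(X(4/7)) + 1448 = (-4 - 2*(-168 - 308/7 - 7*(4/7)²)) + 1448 = (-4 - 2*(-168 - 308/7 - 7*(4*(⅐))²)) + 1448 = (-4 - 2*(-168 - 77*4/7 - 7*(4/7)²)) + 1448 = (-4 - 2*(-168 - 44 - 7*16/49)) + 1448 = (-4 - 2*(-168 - 44 - 16/7)) + 1448 = (-4 - 2*(-1500/7)) + 1448 = (-4 + 3000/7) + 1448 = 2972/7 + 1448 = 13108/7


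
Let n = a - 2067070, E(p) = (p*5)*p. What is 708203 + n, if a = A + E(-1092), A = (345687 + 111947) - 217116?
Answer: 4843971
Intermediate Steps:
E(p) = 5*p**2 (E(p) = (5*p)*p = 5*p**2)
A = 240518 (A = 457634 - 217116 = 240518)
a = 6202838 (a = 240518 + 5*(-1092)**2 = 240518 + 5*1192464 = 240518 + 5962320 = 6202838)
n = 4135768 (n = 6202838 - 2067070 = 4135768)
708203 + n = 708203 + 4135768 = 4843971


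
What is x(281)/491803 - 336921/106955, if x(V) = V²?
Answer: -157253484808/52600789865 ≈ -2.9896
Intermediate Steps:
x(281)/491803 - 336921/106955 = 281²/491803 - 336921/106955 = 78961*(1/491803) - 336921*1/106955 = 78961/491803 - 336921/106955 = -157253484808/52600789865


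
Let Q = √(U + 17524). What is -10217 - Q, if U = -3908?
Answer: -10217 - 4*√851 ≈ -10334.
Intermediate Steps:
Q = 4*√851 (Q = √(-3908 + 17524) = √13616 = 4*√851 ≈ 116.69)
-10217 - Q = -10217 - 4*√851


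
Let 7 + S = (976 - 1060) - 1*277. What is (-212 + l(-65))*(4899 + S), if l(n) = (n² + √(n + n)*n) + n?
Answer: 17888388 - 294515*I*√130 ≈ 1.7888e+7 - 3.358e+6*I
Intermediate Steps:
l(n) = n + n² + √2*n^(3/2) (l(n) = (n² + √(2*n)*n) + n = (n² + (√2*√n)*n) + n = (n² + √2*n^(3/2)) + n = n + n² + √2*n^(3/2))
S = -368 (S = -7 + ((976 - 1060) - 1*277) = -7 + (-84 - 277) = -7 - 361 = -368)
(-212 + l(-65))*(4899 + S) = (-212 + (-65 + (-65)² + √2*(-65)^(3/2)))*(4899 - 368) = (-212 + (-65 + 4225 + √2*(-65*I*√65)))*4531 = (-212 + (-65 + 4225 - 65*I*√130))*4531 = (-212 + (4160 - 65*I*√130))*4531 = (3948 - 65*I*√130)*4531 = 17888388 - 294515*I*√130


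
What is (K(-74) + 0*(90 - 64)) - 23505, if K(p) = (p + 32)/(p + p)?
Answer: -1739349/74 ≈ -23505.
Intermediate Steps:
K(p) = (32 + p)/(2*p) (K(p) = (32 + p)/((2*p)) = (32 + p)*(1/(2*p)) = (32 + p)/(2*p))
(K(-74) + 0*(90 - 64)) - 23505 = ((½)*(32 - 74)/(-74) + 0*(90 - 64)) - 23505 = ((½)*(-1/74)*(-42) + 0*26) - 23505 = (21/74 + 0) - 23505 = 21/74 - 23505 = -1739349/74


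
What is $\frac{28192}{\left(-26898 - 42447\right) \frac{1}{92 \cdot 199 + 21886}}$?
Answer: $- \frac{125905472}{7705} \approx -16341.0$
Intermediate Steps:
$\frac{28192}{\left(-26898 - 42447\right) \frac{1}{92 \cdot 199 + 21886}} = \frac{28192}{\left(-69345\right) \frac{1}{18308 + 21886}} = \frac{28192}{\left(-69345\right) \frac{1}{40194}} = \frac{28192}{- \frac{7705}{4466}} = 28192 \left(- \frac{4466}{7705}\right) = - \frac{125905472}{7705}$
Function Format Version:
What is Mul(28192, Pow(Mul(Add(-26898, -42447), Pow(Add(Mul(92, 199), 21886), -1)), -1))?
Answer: Rational(-125905472, 7705) ≈ -16341.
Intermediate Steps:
Mul(28192, Pow(Mul(Add(-26898, -42447), Pow(Add(Mul(92, 199), 21886), -1)), -1)) = Mul(28192, Pow(Mul(-69345, Pow(Add(18308, 21886), -1)), -1)) = Mul(28192, Pow(Mul(-69345, Pow(40194, -1)), -1)) = Mul(28192, Pow(Mul(-69345, Rational(1, 40194)), -1)) = Mul(28192, Pow(Rational(-7705, 4466), -1)) = Mul(28192, Rational(-4466, 7705)) = Rational(-125905472, 7705)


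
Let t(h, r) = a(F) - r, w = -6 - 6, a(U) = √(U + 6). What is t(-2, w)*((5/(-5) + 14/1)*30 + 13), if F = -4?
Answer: 4836 + 403*√2 ≈ 5405.9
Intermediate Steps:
a(U) = √(6 + U)
w = -12
t(h, r) = √2 - r (t(h, r) = √(6 - 4) - r = √2 - r)
t(-2, w)*((5/(-5) + 14/1)*30 + 13) = (√2 - 1*(-12))*((5/(-5) + 14/1)*30 + 13) = (√2 + 12)*((5*(-⅕) + 14*1)*30 + 13) = (12 + √2)*((-1 + 14)*30 + 13) = (12 + √2)*(13*30 + 13) = (12 + √2)*(390 + 13) = (12 + √2)*403 = 4836 + 403*√2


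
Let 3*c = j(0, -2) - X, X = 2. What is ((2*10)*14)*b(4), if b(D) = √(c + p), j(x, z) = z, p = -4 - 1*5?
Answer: 280*I*√93/3 ≈ 900.07*I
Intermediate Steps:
p = -9 (p = -4 - 5 = -9)
c = -4/3 (c = (-2 - 1*2)/3 = (-2 - 2)/3 = (⅓)*(-4) = -4/3 ≈ -1.3333)
b(D) = I*√93/3 (b(D) = √(-4/3 - 9) = √(-31/3) = I*√93/3)
((2*10)*14)*b(4) = ((2*10)*14)*(I*√93/3) = (20*14)*(I*√93/3) = 280*(I*√93/3) = 280*I*√93/3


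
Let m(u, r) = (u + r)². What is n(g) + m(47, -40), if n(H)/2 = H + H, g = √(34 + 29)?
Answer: 49 + 12*√7 ≈ 80.749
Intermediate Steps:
g = 3*√7 (g = √63 = 3*√7 ≈ 7.9373)
n(H) = 4*H (n(H) = 2*(H + H) = 2*(2*H) = 4*H)
m(u, r) = (r + u)²
n(g) + m(47, -40) = 4*(3*√7) + (-40 + 47)² = 12*√7 + 7² = 12*√7 + 49 = 49 + 12*√7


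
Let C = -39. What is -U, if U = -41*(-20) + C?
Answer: -781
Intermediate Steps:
U = 781 (U = -41*(-20) - 39 = 820 - 39 = 781)
-U = -1*781 = -781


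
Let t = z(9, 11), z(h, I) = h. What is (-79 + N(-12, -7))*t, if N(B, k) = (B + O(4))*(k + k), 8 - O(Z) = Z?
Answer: 297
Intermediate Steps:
O(Z) = 8 - Z
t = 9
N(B, k) = 2*k*(4 + B) (N(B, k) = (B + (8 - 1*4))*(k + k) = (B + (8 - 4))*(2*k) = (B + 4)*(2*k) = (4 + B)*(2*k) = 2*k*(4 + B))
(-79 + N(-12, -7))*t = (-79 + 2*(-7)*(4 - 12))*9 = (-79 + 2*(-7)*(-8))*9 = (-79 + 112)*9 = 33*9 = 297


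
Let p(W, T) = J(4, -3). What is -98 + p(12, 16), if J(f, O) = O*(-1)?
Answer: -95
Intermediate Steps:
J(f, O) = -O
p(W, T) = 3 (p(W, T) = -1*(-3) = 3)
-98 + p(12, 16) = -98 + 3 = -95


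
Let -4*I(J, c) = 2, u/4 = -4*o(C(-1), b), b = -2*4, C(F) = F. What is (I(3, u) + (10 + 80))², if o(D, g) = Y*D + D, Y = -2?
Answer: 32041/4 ≈ 8010.3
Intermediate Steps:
b = -8
o(D, g) = -D (o(D, g) = -2*D + D = -D)
u = -16 (u = 4*(-(-4)*(-1)) = 4*(-4*1) = 4*(-4) = -16)
I(J, c) = -½ (I(J, c) = -¼*2 = -½)
(I(3, u) + (10 + 80))² = (-½ + (10 + 80))² = (-½ + 90)² = (179/2)² = 32041/4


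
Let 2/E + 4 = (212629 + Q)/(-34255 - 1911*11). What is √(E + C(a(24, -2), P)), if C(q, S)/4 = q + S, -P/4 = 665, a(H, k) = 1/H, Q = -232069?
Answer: I*√15213057234978/37812 ≈ 103.15*I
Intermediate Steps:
E = -13819/25208 (E = 2/(-4 + (212629 - 232069)/(-34255 - 1911*11)) = 2/(-4 - 19440/(-34255 - 21021)) = 2/(-4 - 19440/(-55276)) = 2/(-4 - 19440*(-1/55276)) = 2/(-4 + 4860/13819) = 2/(-50416/13819) = 2*(-13819/50416) = -13819/25208 ≈ -0.54820)
P = -2660 (P = -4*665 = -2660)
C(q, S) = 4*S + 4*q (C(q, S) = 4*(q + S) = 4*(S + q) = 4*S + 4*q)
√(E + C(a(24, -2), P)) = √(-13819/25208 + (4*(-2660) + 4/24)) = √(-13819/25208 + (-10640 + 4*(1/24))) = √(-13819/25208 + (-10640 + ⅙)) = √(-13819/25208 - 63839/6) = √(-804668213/75624) = I*√15213057234978/37812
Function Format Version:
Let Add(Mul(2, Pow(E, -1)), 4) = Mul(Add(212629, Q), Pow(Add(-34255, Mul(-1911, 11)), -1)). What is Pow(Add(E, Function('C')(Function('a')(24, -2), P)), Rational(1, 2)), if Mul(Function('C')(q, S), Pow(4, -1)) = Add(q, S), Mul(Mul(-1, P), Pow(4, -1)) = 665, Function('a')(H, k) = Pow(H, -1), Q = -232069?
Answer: Mul(Rational(1, 37812), I, Pow(15213057234978, Rational(1, 2))) ≈ Mul(103.15, I)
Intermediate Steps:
E = Rational(-13819, 25208) (E = Mul(2, Pow(Add(-4, Mul(Add(212629, -232069), Pow(Add(-34255, Mul(-1911, 11)), -1))), -1)) = Mul(2, Pow(Add(-4, Mul(-19440, Pow(Add(-34255, -21021), -1))), -1)) = Mul(2, Pow(Add(-4, Mul(-19440, Pow(-55276, -1))), -1)) = Mul(2, Pow(Add(-4, Mul(-19440, Rational(-1, 55276))), -1)) = Mul(2, Pow(Add(-4, Rational(4860, 13819)), -1)) = Mul(2, Pow(Rational(-50416, 13819), -1)) = Mul(2, Rational(-13819, 50416)) = Rational(-13819, 25208) ≈ -0.54820)
P = -2660 (P = Mul(-4, 665) = -2660)
Function('C')(q, S) = Add(Mul(4, S), Mul(4, q)) (Function('C')(q, S) = Mul(4, Add(q, S)) = Mul(4, Add(S, q)) = Add(Mul(4, S), Mul(4, q)))
Pow(Add(E, Function('C')(Function('a')(24, -2), P)), Rational(1, 2)) = Pow(Add(Rational(-13819, 25208), Add(Mul(4, -2660), Mul(4, Pow(24, -1)))), Rational(1, 2)) = Pow(Add(Rational(-13819, 25208), Add(-10640, Mul(4, Rational(1, 24)))), Rational(1, 2)) = Pow(Add(Rational(-13819, 25208), Add(-10640, Rational(1, 6))), Rational(1, 2)) = Pow(Add(Rational(-13819, 25208), Rational(-63839, 6)), Rational(1, 2)) = Pow(Rational(-804668213, 75624), Rational(1, 2)) = Mul(Rational(1, 37812), I, Pow(15213057234978, Rational(1, 2)))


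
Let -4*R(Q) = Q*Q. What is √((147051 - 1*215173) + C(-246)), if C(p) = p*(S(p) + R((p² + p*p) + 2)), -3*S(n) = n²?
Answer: 2*√225233121821 ≈ 9.4918e+5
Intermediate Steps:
S(n) = -n²/3
R(Q) = -Q²/4 (R(Q) = -Q*Q/4 = -Q²/4)
C(p) = p*(-p²/3 - (2 + 2*p²)²/4) (C(p) = p*(-p²/3 - ((p² + p*p) + 2)²/4) = p*(-p²/3 - ((p² + p²) + 2)²/4) = p*(-p²/3 - (2*p² + 2)²/4) = p*(-p²/3 - (2 + 2*p²)²/4))
√((147051 - 1*215173) + C(-246)) = √((147051 - 1*215173) + (-1*(-246) - 1*(-246)⁵ - 7/3*(-246)³)) = √((147051 - 215173) + (246 - 1*(-900897818976) - 7/3*(-14886936))) = √(-68122 + (246 + 900897818976 + 34736184)) = √(-68122 + 900932555406) = √900932487284 = 2*√225233121821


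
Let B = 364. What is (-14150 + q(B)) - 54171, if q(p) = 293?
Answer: -68028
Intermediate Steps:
(-14150 + q(B)) - 54171 = (-14150 + 293) - 54171 = -13857 - 54171 = -68028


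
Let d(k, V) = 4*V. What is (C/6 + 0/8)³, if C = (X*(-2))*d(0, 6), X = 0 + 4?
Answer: -32768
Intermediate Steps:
X = 4
C = -192 (C = (4*(-2))*(4*6) = -8*24 = -192)
(C/6 + 0/8)³ = (-192/6 + 0/8)³ = (-192*⅙ + 0*(⅛))³ = (-32 + 0)³ = (-32)³ = -32768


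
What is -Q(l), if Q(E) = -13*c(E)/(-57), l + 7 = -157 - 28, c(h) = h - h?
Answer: 0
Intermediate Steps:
c(h) = 0
l = -192 (l = -7 + (-157 - 28) = -7 - 185 = -192)
Q(E) = 0 (Q(E) = -13*0/(-57) = 0*(-1/57) = 0)
-Q(l) = -1*0 = 0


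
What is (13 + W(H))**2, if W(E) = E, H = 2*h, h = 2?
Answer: 289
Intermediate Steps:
H = 4 (H = 2*2 = 4)
(13 + W(H))**2 = (13 + 4)**2 = 17**2 = 289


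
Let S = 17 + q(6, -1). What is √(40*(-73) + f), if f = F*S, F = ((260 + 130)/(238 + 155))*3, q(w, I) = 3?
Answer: 8*I*√767005/131 ≈ 53.483*I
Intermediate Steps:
S = 20 (S = 17 + 3 = 20)
F = 390/131 (F = (390/393)*3 = (390*(1/393))*3 = (130/131)*3 = 390/131 ≈ 2.9771)
f = 7800/131 (f = (390/131)*20 = 7800/131 ≈ 59.542)
√(40*(-73) + f) = √(40*(-73) + 7800/131) = √(-2920 + 7800/131) = √(-374720/131) = 8*I*√767005/131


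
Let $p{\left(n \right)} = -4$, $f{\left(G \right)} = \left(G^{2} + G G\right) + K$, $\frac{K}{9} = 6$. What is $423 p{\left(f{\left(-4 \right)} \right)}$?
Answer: $-1692$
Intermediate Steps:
$K = 54$ ($K = 9 \cdot 6 = 54$)
$f{\left(G \right)} = 54 + 2 G^{2}$ ($f{\left(G \right)} = \left(G^{2} + G G\right) + 54 = \left(G^{2} + G^{2}\right) + 54 = 2 G^{2} + 54 = 54 + 2 G^{2}$)
$423 p{\left(f{\left(-4 \right)} \right)} = 423 \left(-4\right) = -1692$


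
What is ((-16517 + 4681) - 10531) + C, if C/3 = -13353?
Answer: -62426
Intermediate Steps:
C = -40059 (C = 3*(-13353) = -40059)
((-16517 + 4681) - 10531) + C = ((-16517 + 4681) - 10531) - 40059 = (-11836 - 10531) - 40059 = -22367 - 40059 = -62426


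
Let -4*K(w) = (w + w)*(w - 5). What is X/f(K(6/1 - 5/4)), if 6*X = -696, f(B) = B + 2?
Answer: -3712/83 ≈ -44.723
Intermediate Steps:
K(w) = -w*(-5 + w)/2 (K(w) = -(w + w)*(w - 5)/4 = -2*w*(-5 + w)/4 = -w*(-5 + w)/2)
f(B) = 2 + B
X = -116 (X = (1/6)*(-696) = -116)
X/f(K(6/1 - 5/4)) = -116/(2 + (6/1 - 5/4)*(5 - (6/1 - 5/4))/2) = -116/(2 + (6*1 - 5*1/4)*(5 - (6*1 - 5*1/4))/2) = -116/(2 + (6 - 5/4)*(5 - (6 - 5/4))/2) = -116/(2 + (1/2)*(19/4)*(5 - 1*19/4)) = -116/(2 + (1/2)*(19/4)*(5 - 19/4)) = -116/(2 + (1/2)*(19/4)*(1/4)) = -116/(2 + 19/32) = -116/83/32 = -116*32/83 = -3712/83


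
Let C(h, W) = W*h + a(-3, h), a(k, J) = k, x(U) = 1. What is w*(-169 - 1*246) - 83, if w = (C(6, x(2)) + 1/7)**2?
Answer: -204927/49 ≈ -4182.2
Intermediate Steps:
C(h, W) = -3 + W*h (C(h, W) = W*h - 3 = -3 + W*h)
w = 484/49 (w = ((-3 + 1*6) + 1/7)**2 = ((-3 + 6) + 1/7)**2 = (3 + 1/7)**2 = (22/7)**2 = 484/49 ≈ 9.8775)
w*(-169 - 1*246) - 83 = 484*(-169 - 1*246)/49 - 83 = 484*(-169 - 246)/49 - 83 = (484/49)*(-415) - 83 = -200860/49 - 83 = -204927/49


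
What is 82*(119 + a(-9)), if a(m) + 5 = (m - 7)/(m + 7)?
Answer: 10004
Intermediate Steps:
a(m) = -5 + (-7 + m)/(7 + m) (a(m) = -5 + (m - 7)/(m + 7) = -5 + (-7 + m)/(7 + m))
82*(119 + a(-9)) = 82*(119 + 2*(-21 - 2*(-9))/(7 - 9)) = 82*(119 + 2*(-21 + 18)/(-2)) = 82*(119 + 2*(-½)*(-3)) = 82*(119 + 3) = 82*122 = 10004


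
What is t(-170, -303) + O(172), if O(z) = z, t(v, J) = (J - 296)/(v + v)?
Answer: 59079/340 ≈ 173.76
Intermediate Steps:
t(v, J) = (-296 + J)/(2*v) (t(v, J) = (-296 + J)/((2*v)) = (-296 + J)*(1/(2*v)) = (-296 + J)/(2*v))
t(-170, -303) + O(172) = (½)*(-296 - 303)/(-170) + 172 = (½)*(-1/170)*(-599) + 172 = 599/340 + 172 = 59079/340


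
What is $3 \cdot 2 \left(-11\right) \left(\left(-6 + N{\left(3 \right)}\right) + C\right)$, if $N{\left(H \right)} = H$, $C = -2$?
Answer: $330$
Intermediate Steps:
$3 \cdot 2 \left(-11\right) \left(\left(-6 + N{\left(3 \right)}\right) + C\right) = 3 \cdot 2 \left(-11\right) \left(\left(-6 + 3\right) - 2\right) = 6 \left(-11\right) \left(-3 - 2\right) = \left(-66\right) \left(-5\right) = 330$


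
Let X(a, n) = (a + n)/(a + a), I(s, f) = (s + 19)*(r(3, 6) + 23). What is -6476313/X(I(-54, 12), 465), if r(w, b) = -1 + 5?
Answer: -408007719/16 ≈ -2.5500e+7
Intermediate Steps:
r(w, b) = 4
I(s, f) = 513 + 27*s (I(s, f) = (s + 19)*(4 + 23) = (19 + s)*27 = 513 + 27*s)
X(a, n) = (a + n)/(2*a) (X(a, n) = (a + n)/((2*a)) = (a + n)*(1/(2*a)) = (a + n)/(2*a))
-6476313/X(I(-54, 12), 465) = -6476313*2*(513 + 27*(-54))/((513 + 27*(-54)) + 465) = -6476313*2*(513 - 1458)/((513 - 1458) + 465) = -6476313*(-1890/(-945 + 465)) = -6476313/((½)*(-1/945)*(-480)) = -6476313/16/63 = -6476313*63/16 = -408007719/16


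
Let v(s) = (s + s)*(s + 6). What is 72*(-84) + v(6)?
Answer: -5904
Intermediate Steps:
v(s) = 2*s*(6 + s) (v(s) = (2*s)*(6 + s) = 2*s*(6 + s))
72*(-84) + v(6) = 72*(-84) + 2*6*(6 + 6) = -6048 + 2*6*12 = -6048 + 144 = -5904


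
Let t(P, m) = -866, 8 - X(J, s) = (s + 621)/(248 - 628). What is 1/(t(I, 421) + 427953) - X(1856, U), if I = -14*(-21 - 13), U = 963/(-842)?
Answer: -1316110552153/136650756520 ≈ -9.6312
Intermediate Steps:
U = -963/842 (U = 963*(-1/842) = -963/842 ≈ -1.1437)
X(J, s) = 3661/380 + s/380 (X(J, s) = 8 - (s + 621)/(248 - 628) = 8 - (621 + s)/(-380) = 8 - (621 + s)*(-1)/380 = 8 - (-621/380 - s/380) = 8 + (621/380 + s/380) = 3661/380 + s/380)
I = 476 (I = -14*(-34) = 476)
1/(t(I, 421) + 427953) - X(1856, U) = 1/(-866 + 427953) - (3661/380 + (1/380)*(-963/842)) = 1/427087 - (3661/380 - 963/319960) = 1/427087 - 1*3081599/319960 = 1/427087 - 3081599/319960 = -1316110552153/136650756520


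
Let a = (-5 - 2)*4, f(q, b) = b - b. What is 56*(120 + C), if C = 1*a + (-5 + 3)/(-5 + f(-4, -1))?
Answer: 25872/5 ≈ 5174.4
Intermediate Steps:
f(q, b) = 0
a = -28 (a = -7*4 = -28)
C = -138/5 (C = 1*(-28) + (-5 + 3)/(-5 + 0) = -28 - 2/(-5) = -28 - 2*(-⅕) = -28 + ⅖ = -138/5 ≈ -27.600)
56*(120 + C) = 56*(120 - 138/5) = 56*(462/5) = 25872/5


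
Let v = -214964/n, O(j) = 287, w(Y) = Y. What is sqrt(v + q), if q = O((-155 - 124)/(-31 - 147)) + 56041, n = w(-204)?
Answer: sqrt(149249919)/51 ≈ 239.54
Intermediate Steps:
n = -204
q = 56328 (q = 287 + 56041 = 56328)
v = 53741/51 (v = -214964/(-204) = -214964*(-1/204) = 53741/51 ≈ 1053.7)
sqrt(v + q) = sqrt(53741/51 + 56328) = sqrt(2926469/51) = sqrt(149249919)/51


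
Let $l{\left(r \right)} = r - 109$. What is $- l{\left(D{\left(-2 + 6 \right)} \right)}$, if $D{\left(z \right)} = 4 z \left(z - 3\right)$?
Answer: $93$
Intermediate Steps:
$D{\left(z \right)} = 4 z \left(-3 + z\right)$
$l{\left(r \right)} = -109 + r$ ($l{\left(r \right)} = r - 109 = -109 + r$)
$- l{\left(D{\left(-2 + 6 \right)} \right)} = - (-109 + 4 \left(-2 + 6\right) \left(-3 + \left(-2 + 6\right)\right)) = - (-109 + 4 \cdot 4 \left(-3 + 4\right)) = - (-109 + 4 \cdot 4 \cdot 1) = - (-109 + 16) = \left(-1\right) \left(-93\right) = 93$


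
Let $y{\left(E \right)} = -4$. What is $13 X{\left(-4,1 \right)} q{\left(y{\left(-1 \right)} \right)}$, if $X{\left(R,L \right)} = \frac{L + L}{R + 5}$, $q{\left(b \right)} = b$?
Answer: $-104$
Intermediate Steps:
$X{\left(R,L \right)} = \frac{2 L}{5 + R}$
$13 X{\left(-4,1 \right)} q{\left(y{\left(-1 \right)} \right)} = 13 \cdot 2 \cdot 1 \frac{1}{5 - 4} \left(-4\right) = 13 \cdot 2 \cdot 1 \cdot 1^{-1} \left(-4\right) = 13 \cdot 2 \cdot 1 \cdot 1 \left(-4\right) = 13 \cdot 2 \left(-4\right) = 26 \left(-4\right) = -104$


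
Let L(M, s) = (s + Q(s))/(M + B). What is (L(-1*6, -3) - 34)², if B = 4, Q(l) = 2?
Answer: 4489/4 ≈ 1122.3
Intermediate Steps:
L(M, s) = (2 + s)/(4 + M) (L(M, s) = (s + 2)/(M + 4) = (2 + s)/(4 + M))
(L(-1*6, -3) - 34)² = ((2 - 3)/(4 - 1*6) - 34)² = (-1/(4 - 6) - 34)² = (-1/(-2) - 34)² = (-½*(-1) - 34)² = (½ - 34)² = (-67/2)² = 4489/4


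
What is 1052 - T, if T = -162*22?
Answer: 4616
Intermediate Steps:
T = -3564
1052 - T = 1052 - 1*(-3564) = 1052 + 3564 = 4616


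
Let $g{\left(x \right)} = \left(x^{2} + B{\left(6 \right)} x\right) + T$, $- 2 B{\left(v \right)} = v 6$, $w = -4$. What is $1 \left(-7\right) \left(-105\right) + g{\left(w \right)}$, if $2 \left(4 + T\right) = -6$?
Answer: $816$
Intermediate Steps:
$T = -7$ ($T = -4 + \frac{1}{2} \left(-6\right) = -4 - 3 = -7$)
$B{\left(v \right)} = - 3 v$ ($B{\left(v \right)} = - \frac{v 6}{2} = - \frac{6 v}{2} = - 3 v$)
$g{\left(x \right)} = -7 + x^{2} - 18 x$ ($g{\left(x \right)} = \left(x^{2} + \left(-3\right) 6 x\right) - 7 = \left(x^{2} - 18 x\right) - 7 = -7 + x^{2} - 18 x$)
$1 \left(-7\right) \left(-105\right) + g{\left(w \right)} = 1 \left(-7\right) \left(-105\right) - \left(-65 - 16\right) = \left(-7\right) \left(-105\right) + \left(-7 + 16 + 72\right) = 735 + 81 = 816$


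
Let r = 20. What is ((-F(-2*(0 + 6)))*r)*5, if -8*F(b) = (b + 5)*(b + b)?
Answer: 2100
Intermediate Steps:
F(b) = -b*(5 + b)/4 (F(b) = -(b + 5)*(b + b)/8 = -(5 + b)*2*b/8 = -b*(5 + b)/4)
((-F(-2*(0 + 6)))*r)*5 = (-(-1)*(-2*(0 + 6))*(5 - 2*(0 + 6))/4*20)*5 = (-(-1)*(-2*6)*(5 - 2*6)/4*20)*5 = (-(-1)*(-12)*(5 - 12)/4*20)*5 = (-(-1)*(-12)*(-7)/4*20)*5 = (-1*(-21)*20)*5 = (21*20)*5 = 420*5 = 2100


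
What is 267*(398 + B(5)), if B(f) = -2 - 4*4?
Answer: 101460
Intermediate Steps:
B(f) = -18 (B(f) = -2 - 16 = -18)
267*(398 + B(5)) = 267*(398 - 18) = 267*380 = 101460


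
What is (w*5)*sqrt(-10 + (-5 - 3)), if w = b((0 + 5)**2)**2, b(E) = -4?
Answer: 240*I*sqrt(2) ≈ 339.41*I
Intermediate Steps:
w = 16 (w = (-4)**2 = 16)
(w*5)*sqrt(-10 + (-5 - 3)) = (16*5)*sqrt(-10 + (-5 - 3)) = 80*sqrt(-10 - 8) = 80*sqrt(-18) = 80*(3*I*sqrt(2)) = 240*I*sqrt(2)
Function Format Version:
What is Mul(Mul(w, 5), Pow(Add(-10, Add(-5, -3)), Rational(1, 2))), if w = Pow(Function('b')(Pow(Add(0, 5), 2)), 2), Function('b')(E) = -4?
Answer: Mul(240, I, Pow(2, Rational(1, 2))) ≈ Mul(339.41, I)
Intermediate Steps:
w = 16 (w = Pow(-4, 2) = 16)
Mul(Mul(w, 5), Pow(Add(-10, Add(-5, -3)), Rational(1, 2))) = Mul(Mul(16, 5), Pow(Add(-10, Add(-5, -3)), Rational(1, 2))) = Mul(80, Pow(Add(-10, -8), Rational(1, 2))) = Mul(80, Pow(-18, Rational(1, 2))) = Mul(80, Mul(3, I, Pow(2, Rational(1, 2)))) = Mul(240, I, Pow(2, Rational(1, 2)))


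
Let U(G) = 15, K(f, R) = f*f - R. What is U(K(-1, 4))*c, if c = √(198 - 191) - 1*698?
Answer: -10470 + 15*√7 ≈ -10430.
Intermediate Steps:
K(f, R) = f² - R
c = -698 + √7 (c = √7 - 698 = -698 + √7 ≈ -695.35)
U(K(-1, 4))*c = 15*(-698 + √7) = -10470 + 15*√7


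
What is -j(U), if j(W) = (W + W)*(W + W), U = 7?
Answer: -196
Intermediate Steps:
j(W) = 4*W**2 (j(W) = (2*W)*(2*W) = 4*W**2)
-j(U) = -4*7**2 = -4*49 = -1*196 = -196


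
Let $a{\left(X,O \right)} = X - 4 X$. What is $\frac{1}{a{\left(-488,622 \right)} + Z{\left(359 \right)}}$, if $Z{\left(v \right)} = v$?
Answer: $\frac{1}{1823} \approx 0.00054855$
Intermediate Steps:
$a{\left(X,O \right)} = - 3 X$
$\frac{1}{a{\left(-488,622 \right)} + Z{\left(359 \right)}} = \frac{1}{\left(-3\right) \left(-488\right) + 359} = \frac{1}{1464 + 359} = \frac{1}{1823}$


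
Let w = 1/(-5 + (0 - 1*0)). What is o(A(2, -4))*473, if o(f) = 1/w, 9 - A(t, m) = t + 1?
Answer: -2365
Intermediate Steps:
A(t, m) = 8 - t (A(t, m) = 9 - (t + 1) = 9 - (1 + t) = 9 + (-1 - t) = 8 - t)
w = -⅕ (w = 1/(-5 + (0 + 0)) = 1/(-5 + 0) = 1/(-5) = -⅕ ≈ -0.20000)
o(f) = -5 (o(f) = 1/(-⅕) = -5)
o(A(2, -4))*473 = -5*473 = -2365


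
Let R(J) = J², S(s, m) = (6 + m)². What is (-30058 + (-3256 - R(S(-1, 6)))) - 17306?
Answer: -71356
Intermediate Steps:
(-30058 + (-3256 - R(S(-1, 6)))) - 17306 = (-30058 + (-3256 - ((6 + 6)²)²)) - 17306 = (-30058 + (-3256 - (12²)²)) - 17306 = (-30058 + (-3256 - 1*144²)) - 17306 = (-30058 + (-3256 - 1*20736)) - 17306 = (-30058 + (-3256 - 20736)) - 17306 = (-30058 - 23992) - 17306 = -54050 - 17306 = -71356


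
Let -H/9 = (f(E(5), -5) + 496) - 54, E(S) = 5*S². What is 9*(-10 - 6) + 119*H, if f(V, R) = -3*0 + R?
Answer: -468171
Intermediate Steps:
f(V, R) = R (f(V, R) = 0 + R = R)
H = -3933 (H = -9*((-5 + 496) - 54) = -9*(491 - 54) = -9*437 = -3933)
9*(-10 - 6) + 119*H = 9*(-10 - 6) + 119*(-3933) = 9*(-16) - 468027 = -144 - 468027 = -468171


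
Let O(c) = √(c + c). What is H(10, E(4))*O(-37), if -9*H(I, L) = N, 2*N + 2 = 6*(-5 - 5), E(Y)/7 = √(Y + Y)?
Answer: 31*I*√74/9 ≈ 29.63*I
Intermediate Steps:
E(Y) = 7*√2*√Y (E(Y) = 7*√(Y + Y) = 7*√(2*Y) = 7*(√2*√Y) = 7*√2*√Y)
O(c) = √2*√c (O(c) = √(2*c) = √2*√c)
N = -31 (N = -1 + (6*(-5 - 5))/2 = -1 + (6*(-10))/2 = -1 + (½)*(-60) = -1 - 30 = -31)
H(I, L) = 31/9 (H(I, L) = -⅑*(-31) = 31/9)
H(10, E(4))*O(-37) = 31*(√2*√(-37))/9 = 31*(√2*(I*√37))/9 = 31*(I*√74)/9 = 31*I*√74/9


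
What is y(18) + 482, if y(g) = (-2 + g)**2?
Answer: 738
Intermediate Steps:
y(18) + 482 = (-2 + 18)**2 + 482 = 16**2 + 482 = 256 + 482 = 738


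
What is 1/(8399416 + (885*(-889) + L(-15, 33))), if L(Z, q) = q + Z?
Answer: 1/7612669 ≈ 1.3136e-7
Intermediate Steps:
L(Z, q) = Z + q
1/(8399416 + (885*(-889) + L(-15, 33))) = 1/(8399416 + (885*(-889) + (-15 + 33))) = 1/(8399416 + (-786765 + 18)) = 1/(8399416 - 786747) = 1/7612669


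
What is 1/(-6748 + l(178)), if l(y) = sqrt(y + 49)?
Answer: -6748/45535277 - sqrt(227)/45535277 ≈ -0.00014852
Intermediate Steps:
l(y) = sqrt(49 + y)
1/(-6748 + l(178)) = 1/(-6748 + sqrt(49 + 178)) = 1/(-6748 + sqrt(227))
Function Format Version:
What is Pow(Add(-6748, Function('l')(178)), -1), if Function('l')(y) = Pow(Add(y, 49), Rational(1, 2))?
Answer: Add(Rational(-6748, 45535277), Mul(Rational(-1, 45535277), Pow(227, Rational(1, 2)))) ≈ -0.00014852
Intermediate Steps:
Function('l')(y) = Pow(Add(49, y), Rational(1, 2))
Pow(Add(-6748, Function('l')(178)), -1) = Pow(Add(-6748, Pow(Add(49, 178), Rational(1, 2))), -1) = Pow(Add(-6748, Pow(227, Rational(1, 2))), -1)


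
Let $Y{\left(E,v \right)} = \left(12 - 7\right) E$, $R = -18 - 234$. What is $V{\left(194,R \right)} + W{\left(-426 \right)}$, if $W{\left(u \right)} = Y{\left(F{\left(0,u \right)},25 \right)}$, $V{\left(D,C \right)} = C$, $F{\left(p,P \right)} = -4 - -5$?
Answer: $-247$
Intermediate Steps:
$R = -252$ ($R = -18 - 234 = -252$)
$F{\left(p,P \right)} = 1$ ($F{\left(p,P \right)} = -4 + 5 = 1$)
$Y{\left(E,v \right)} = 5 E$
$W{\left(u \right)} = 5$ ($W{\left(u \right)} = 5 \cdot 1 = 5$)
$V{\left(194,R \right)} + W{\left(-426 \right)} = -252 + 5 = -247$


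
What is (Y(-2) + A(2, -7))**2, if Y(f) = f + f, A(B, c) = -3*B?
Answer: 100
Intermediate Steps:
Y(f) = 2*f
(Y(-2) + A(2, -7))**2 = (2*(-2) - 3*2)**2 = (-4 - 6)**2 = (-10)**2 = 100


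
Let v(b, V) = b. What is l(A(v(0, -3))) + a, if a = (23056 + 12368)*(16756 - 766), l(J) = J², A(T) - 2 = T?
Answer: 566429764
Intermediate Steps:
A(T) = 2 + T
a = 566429760 (a = 35424*15990 = 566429760)
l(A(v(0, -3))) + a = (2 + 0)² + 566429760 = 2² + 566429760 = 4 + 566429760 = 566429764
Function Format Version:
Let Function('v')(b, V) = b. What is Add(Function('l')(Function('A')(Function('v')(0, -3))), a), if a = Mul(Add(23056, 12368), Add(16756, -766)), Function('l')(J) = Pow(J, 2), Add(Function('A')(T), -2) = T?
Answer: 566429764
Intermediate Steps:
Function('A')(T) = Add(2, T)
a = 566429760 (a = Mul(35424, 15990) = 566429760)
Add(Function('l')(Function('A')(Function('v')(0, -3))), a) = Add(Pow(Add(2, 0), 2), 566429760) = Add(Pow(2, 2), 566429760) = Add(4, 566429760) = 566429764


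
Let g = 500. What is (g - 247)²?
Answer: 64009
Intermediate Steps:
(g - 247)² = (500 - 247)² = 253² = 64009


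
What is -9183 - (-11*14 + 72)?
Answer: -9101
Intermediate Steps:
-9183 - (-11*14 + 72) = -9183 - (-154 + 72) = -9183 - 1*(-82) = -9183 + 82 = -9101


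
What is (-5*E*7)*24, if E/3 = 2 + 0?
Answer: -5040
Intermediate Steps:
E = 6 (E = 3*(2 + 0) = 3*2 = 6)
(-5*E*7)*24 = (-5*6*7)*24 = -30*7*24 = -210*24 = -5040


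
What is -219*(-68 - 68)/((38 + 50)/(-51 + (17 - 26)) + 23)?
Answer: 26280/19 ≈ 1383.2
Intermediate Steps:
-219*(-68 - 68)/((38 + 50)/(-51 + (17 - 26)) + 23) = -(-29784)/(88/(-51 - 9) + 23) = -(-29784)/(88/(-60) + 23) = -(-29784)/(88*(-1/60) + 23) = -(-29784)/(-22/15 + 23) = -(-29784)/323/15 = -(-29784)*15/323 = -219*(-120/19) = 26280/19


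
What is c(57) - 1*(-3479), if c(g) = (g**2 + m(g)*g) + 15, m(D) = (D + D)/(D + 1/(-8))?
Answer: 3120049/455 ≈ 6857.3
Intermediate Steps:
m(D) = 2*D/(-1/8 + D) (m(D) = (2*D)/(D - 1/8) = (2*D)/(-1/8 + D) = 2*D/(-1/8 + D))
c(g) = 15 + g**2 + 16*g**2/(-1 + 8*g) (c(g) = (g**2 + (16*g/(-1 + 8*g))*g) + 15 = (g**2 + 16*g**2/(-1 + 8*g)) + 15 = 15 + g**2 + 16*g**2/(-1 + 8*g))
c(57) - 1*(-3479) = (16*57**2 + (-1 + 8*57)*(15 + 57**2))/(-1 + 8*57) - 1*(-3479) = (16*3249 + (-1 + 456)*(15 + 3249))/(-1 + 456) + 3479 = (51984 + 455*3264)/455 + 3479 = (51984 + 1485120)/455 + 3479 = (1/455)*1537104 + 3479 = 1537104/455 + 3479 = 3120049/455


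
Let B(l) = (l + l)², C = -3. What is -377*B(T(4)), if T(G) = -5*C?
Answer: -339300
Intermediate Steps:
T(G) = 15 (T(G) = -5*(-3) = 15)
B(l) = 4*l² (B(l) = (2*l)² = 4*l²)
-377*B(T(4)) = -1508*15² = -1508*225 = -377*900 = -339300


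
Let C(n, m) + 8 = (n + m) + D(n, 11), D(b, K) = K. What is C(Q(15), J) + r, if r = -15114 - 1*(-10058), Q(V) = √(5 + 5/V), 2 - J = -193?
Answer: -4858 + 4*√3/3 ≈ -4855.7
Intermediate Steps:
J = 195 (J = 2 - 1*(-193) = 2 + 193 = 195)
C(n, m) = 3 + m + n (C(n, m) = -8 + ((n + m) + 11) = -8 + ((m + n) + 11) = -8 + (11 + m + n) = 3 + m + n)
r = -5056 (r = -15114 + 10058 = -5056)
C(Q(15), J) + r = (3 + 195 + √(5 + 5/15)) - 5056 = (3 + 195 + √(5 + 5*(1/15))) - 5056 = (3 + 195 + √(5 + ⅓)) - 5056 = (3 + 195 + √(16/3)) - 5056 = (3 + 195 + 4*√3/3) - 5056 = (198 + 4*√3/3) - 5056 = -4858 + 4*√3/3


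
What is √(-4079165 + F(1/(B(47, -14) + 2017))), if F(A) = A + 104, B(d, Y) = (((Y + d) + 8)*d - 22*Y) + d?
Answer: I*√75386762040162/4299 ≈ 2019.7*I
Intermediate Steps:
B(d, Y) = d - 22*Y + d*(8 + Y + d) (B(d, Y) = ((8 + Y + d)*d - 22*Y) + d = (d*(8 + Y + d) - 22*Y) + d = (-22*Y + d*(8 + Y + d)) + d = d - 22*Y + d*(8 + Y + d))
F(A) = 104 + A
√(-4079165 + F(1/(B(47, -14) + 2017))) = √(-4079165 + (104 + 1/((47² - 22*(-14) + 9*47 - 14*47) + 2017))) = √(-4079165 + (104 + 1/((2209 + 308 + 423 - 658) + 2017))) = √(-4079165 + (104 + 1/(2282 + 2017))) = √(-4079165 + (104 + 1/4299)) = √(-4079165 + 447097/4299) = √(-17535883238/4299) = I*√75386762040162/4299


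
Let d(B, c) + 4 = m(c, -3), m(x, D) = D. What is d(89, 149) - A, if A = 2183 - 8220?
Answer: 6030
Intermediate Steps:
d(B, c) = -7 (d(B, c) = -4 - 3 = -7)
A = -6037
d(89, 149) - A = -7 - 1*(-6037) = -7 + 6037 = 6030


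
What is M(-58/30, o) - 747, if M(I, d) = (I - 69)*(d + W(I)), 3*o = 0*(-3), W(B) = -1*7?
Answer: -3757/15 ≈ -250.47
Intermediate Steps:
W(B) = -7
o = 0 (o = (0*(-3))/3 = (1/3)*0 = 0)
M(I, d) = (-69 + I)*(-7 + d) (M(I, d) = (I - 69)*(d - 7) = (-69 + I)*(-7 + d))
M(-58/30, o) - 747 = (483 - 69*0 - (-406)/30 - 58/30*0) - 747 = (483 + 0 - (-406)/30 - 58*1/30*0) - 747 = (483 + 0 - 7*(-29/15) - 29/15*0) - 747 = (483 + 0 + 203/15 + 0) - 747 = 7448/15 - 747 = -3757/15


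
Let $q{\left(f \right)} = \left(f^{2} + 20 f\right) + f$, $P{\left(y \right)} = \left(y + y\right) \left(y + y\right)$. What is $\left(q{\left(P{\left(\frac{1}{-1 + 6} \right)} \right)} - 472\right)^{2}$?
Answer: $\frac{85781037456}{390625} \approx 2.196 \cdot 10^{5}$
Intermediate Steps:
$P{\left(y \right)} = 4 y^{2}$ ($P{\left(y \right)} = 2 y 2 y = 4 y^{2}$)
$q{\left(f \right)} = f^{2} + 21 f$
$\left(q{\left(P{\left(\frac{1}{-1 + 6} \right)} \right)} - 472\right)^{2} = \left(4 \left(\frac{1}{-1 + 6}\right)^{2} \left(21 + 4 \left(\frac{1}{-1 + 6}\right)^{2}\right) - 472\right)^{2} = \left(4 \left(\frac{1}{5}\right)^{2} \left(21 + 4 \left(\frac{1}{5}\right)^{2}\right) - 472\right)^{2} = \left(\frac{4}{25} \left(21 + \frac{4}{25}\right) - 472\right)^{2} = \left(4 \cdot \frac{1}{25} \left(21 + 4 \cdot \frac{1}{25}\right) - 472\right)^{2} = \left(\frac{4 \left(21 + \frac{4}{25}\right)}{25} - 472\right)^{2} = \left(\frac{4}{25} \cdot \frac{529}{25} - 472\right)^{2} = \left(\frac{2116}{625} - 472\right)^{2} = \left(- \frac{292884}{625}\right)^{2} = \frac{85781037456}{390625}$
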